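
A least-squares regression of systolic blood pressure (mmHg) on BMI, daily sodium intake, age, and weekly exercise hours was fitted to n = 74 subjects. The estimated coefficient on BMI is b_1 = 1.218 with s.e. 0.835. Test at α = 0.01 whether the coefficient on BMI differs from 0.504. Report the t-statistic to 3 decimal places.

t = 0.855

H₀: β₁ = 0.504 vs H₁: β₁ ≠ 0.504.
t = (b_1 − β₁⁰)/SE = (1.218 − 0.504) / 0.835 = 0.855.
df = n − k − 1 = 74 − 4 − 1 = 69.
Two-sided p ≈ 0.3955, which is ≥ 0.01, so fail to reject H₀.
The data are consistent with a true slope of 0.504 mmHg per unit of BMI, holding the other predictors fixed.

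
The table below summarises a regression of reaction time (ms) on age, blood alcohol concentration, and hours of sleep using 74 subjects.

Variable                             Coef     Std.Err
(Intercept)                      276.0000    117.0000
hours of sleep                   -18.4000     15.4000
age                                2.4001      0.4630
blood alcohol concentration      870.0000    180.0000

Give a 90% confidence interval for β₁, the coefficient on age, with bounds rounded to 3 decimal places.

Read off: b = 2.4001, SE = 0.4630 for age.
df = n − k − 1 = 74 − 3 − 1 = 70.
t* = t_{0.05, 70} = 1.666914.
Margin = t* × SE = 1.666914 × 0.4630 = 0.77178.
CI: 2.4001 ± 0.77178 → (1.628, 3.172).

(1.628, 3.172)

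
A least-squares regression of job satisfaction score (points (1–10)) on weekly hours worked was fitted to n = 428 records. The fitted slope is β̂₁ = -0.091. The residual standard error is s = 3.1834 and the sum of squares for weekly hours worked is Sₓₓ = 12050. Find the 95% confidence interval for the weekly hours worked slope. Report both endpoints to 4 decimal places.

(-0.1480, -0.0340)

SE(β̂₁) = s/√Sₓₓ = 3.1834/√12050 = 0.029.
df = n − 2 = 426.
t* = t_{0.025, 426} = 1.965548.
Margin = t* × SE = 1.965548 × 0.029 = 0.057001.
CI: -0.091 ± 0.057001 → (-0.1480, -0.0340).
With 95% confidence, each one-unit increase in weekly hours worked is associated with a change of between -0.1480 and -0.0340 points (1–10) in job satisfaction score.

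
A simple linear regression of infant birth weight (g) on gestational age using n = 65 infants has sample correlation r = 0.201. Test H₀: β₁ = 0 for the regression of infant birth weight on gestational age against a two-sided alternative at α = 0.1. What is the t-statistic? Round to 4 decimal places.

t = r·√(n − 2)/√(1 − r²) = 0.201·√63/√0.959599 = 1.6286.
df = n − 2 = 63.
Two-sided p ≈ 0.1084, which is ≥ 0.1, so fail to reject H₀.
The data do not give significant evidence of a linear association between gestational age and infant birth weight.

t = 1.6286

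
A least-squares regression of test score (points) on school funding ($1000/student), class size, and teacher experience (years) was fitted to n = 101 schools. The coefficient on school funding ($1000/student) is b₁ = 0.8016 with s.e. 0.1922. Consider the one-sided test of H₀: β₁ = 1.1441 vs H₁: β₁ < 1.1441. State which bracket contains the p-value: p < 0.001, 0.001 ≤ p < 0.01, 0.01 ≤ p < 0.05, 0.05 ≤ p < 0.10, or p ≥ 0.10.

t = (0.8016 − 1.1441) / 0.1922 = -1.782.
df = n − k − 1 = 101 − 3 − 1 = 97.
One-sided p = P(T_{97} < t) ≈ 0.0389.
So 0.01 ≤ p < 0.05.

0.01 ≤ p < 0.05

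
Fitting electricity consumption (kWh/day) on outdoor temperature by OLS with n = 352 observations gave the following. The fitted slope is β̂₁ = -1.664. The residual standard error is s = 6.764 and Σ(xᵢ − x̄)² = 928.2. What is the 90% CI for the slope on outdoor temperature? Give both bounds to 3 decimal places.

SE(β̂₁) = s/√Sₓₓ = 6.764/√928.2 = 0.222015.
df = n − 2 = 350.
t* = t_{0.05, 350} = 1.649219.
Margin = t* × SE = 1.649219 × 0.222015 = 0.36615.
CI: -1.664 ± 0.36615 → (-2.030, -1.298).
With 90% confidence, each one-unit increase in outdoor temperature is associated with a change of between -2.030 and -1.298 kWh/day in electricity consumption.

(-2.030, -1.298)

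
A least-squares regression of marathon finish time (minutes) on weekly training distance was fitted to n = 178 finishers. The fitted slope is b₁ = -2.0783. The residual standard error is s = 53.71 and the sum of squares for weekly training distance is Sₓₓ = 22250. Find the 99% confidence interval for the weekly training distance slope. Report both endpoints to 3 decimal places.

(-3.016, -1.141)

SE(b₁) = s/√Sₓₓ = 53.71/√22250 = 0.360073.
df = n − 2 = 176.
t* = t_{0.005, 176} = 2.604052.
Margin = t* × SE = 2.604052 × 0.360073 = 0.93765.
CI: -2.0783 ± 0.93765 → (-3.016, -1.141).
With 99% confidence, each one-unit increase in weekly training distance is associated with a change of between -3.016 and -1.141 minutes in marathon finish time.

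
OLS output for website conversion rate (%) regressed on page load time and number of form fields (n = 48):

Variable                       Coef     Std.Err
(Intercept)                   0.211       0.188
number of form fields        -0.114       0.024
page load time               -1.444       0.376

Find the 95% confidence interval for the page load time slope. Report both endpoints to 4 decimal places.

(-2.2013, -0.6867)

Read off: b = -1.444, SE = 0.376 for page load time.
df = n − k − 1 = 48 − 2 − 1 = 45.
t* = t_{0.025, 45} = 2.014103.
Margin = t* × SE = 2.014103 × 0.376 = 0.757303.
CI: -1.444 ± 0.757303 → (-2.2013, -0.6867).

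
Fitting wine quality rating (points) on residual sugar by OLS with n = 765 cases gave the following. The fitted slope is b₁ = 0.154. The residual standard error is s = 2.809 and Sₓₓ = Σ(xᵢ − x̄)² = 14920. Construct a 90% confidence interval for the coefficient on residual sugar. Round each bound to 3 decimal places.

SE(b₁) = s/√Sₓₓ = 2.809/√14920 = 0.0229968.
df = n − 2 = 763.
t* = t_{0.05, 763} = 1.646853.
Margin = t* × SE = 1.646853 × 0.0229968 = 0.03787.
CI: 0.154 ± 0.03787 → (0.116, 0.192).
With 90% confidence, each one-unit increase in residual sugar is associated with a change of between 0.116 and 0.192 points in wine quality rating.

(0.116, 0.192)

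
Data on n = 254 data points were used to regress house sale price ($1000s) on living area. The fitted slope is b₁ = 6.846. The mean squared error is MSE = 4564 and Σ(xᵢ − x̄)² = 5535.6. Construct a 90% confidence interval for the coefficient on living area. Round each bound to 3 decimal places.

SE(b₁) = √(MSE/Sₓₓ) = √(4564/5535.6) = 0.90801.
df = n − 2 = 252.
t* = t_{0.05, 252} = 1.650923.
Margin = t* × SE = 1.650923 × 0.90801 = 1.49905.
CI: 6.846 ± 1.49905 → (5.347, 8.345).
With 90% confidence, each one-unit increase in living area is associated with a change of between 5.347 and 8.345 $1000s in house sale price.

(5.347, 8.345)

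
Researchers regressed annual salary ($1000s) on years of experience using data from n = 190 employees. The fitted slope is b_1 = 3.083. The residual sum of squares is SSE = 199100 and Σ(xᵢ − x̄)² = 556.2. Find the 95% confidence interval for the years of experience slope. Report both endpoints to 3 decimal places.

(0.361, 5.805)

MSE = SSE/(n − 2) = 199100/188 = 1059.04.
SE(b_1) = √(MSE/Sₓₓ) = √(1059.04/556.2) = 1.37988.
df = n − 2 = 188.
t* = t_{0.025, 188} = 1.972663.
Margin = t* × SE = 1.972663 × 1.37988 = 2.72204.
CI: 3.083 ± 2.72204 → (0.361, 5.805).
With 95% confidence, each one-unit increase in years of experience is associated with a change of between 0.361 and 5.805 $1000s in annual salary.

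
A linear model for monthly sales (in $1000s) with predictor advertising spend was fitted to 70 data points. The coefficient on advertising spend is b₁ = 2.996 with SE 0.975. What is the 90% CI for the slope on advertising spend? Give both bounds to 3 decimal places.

df = n − 2 = 70 − 2 = 68.
t* = t_{0.05, 68} = 1.667572.
Margin = t* × SE = 1.667572 × 0.975 = 1.62588.
CI: 2.996 ± 1.62588 → (1.370, 4.622).
With 90% confidence, each one-unit increase in advertising spend is associated with a change of between 1.370 and 4.622 $1000s in monthly sales.

(1.370, 4.622)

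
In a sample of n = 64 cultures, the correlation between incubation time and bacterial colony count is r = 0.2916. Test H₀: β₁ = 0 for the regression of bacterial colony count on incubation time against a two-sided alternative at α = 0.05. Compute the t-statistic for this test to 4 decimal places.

t = 2.4004

t = r·√(n − 2)/√(1 − r²) = 0.2916·√62/√0.914969 = 2.4004.
df = n − 2 = 62.
Two-sided p ≈ 0.0194, which is < 0.05, so reject H₀.
There is evidence of a linear association between incubation time and bacterial colony count.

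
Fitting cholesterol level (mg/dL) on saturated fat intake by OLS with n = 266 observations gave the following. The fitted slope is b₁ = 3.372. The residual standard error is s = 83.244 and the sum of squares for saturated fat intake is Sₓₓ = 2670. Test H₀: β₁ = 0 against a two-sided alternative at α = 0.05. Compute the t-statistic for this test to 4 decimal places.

SE(b₁) = s/√Sₓₓ = 83.244/√2670 = 1.61101.
t = 3.372 / 1.61101 = 2.0931.
df = n − 2 = 264.
Two-sided p ≈ 0.0373, which is < 0.05, so reject H₀.
There is evidence that saturated fat intake is associated with cholesterol level.

t = 2.0931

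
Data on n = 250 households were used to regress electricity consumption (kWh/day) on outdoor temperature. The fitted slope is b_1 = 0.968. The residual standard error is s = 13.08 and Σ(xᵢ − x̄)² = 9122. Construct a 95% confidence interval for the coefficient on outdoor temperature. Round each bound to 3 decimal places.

SE(b_1) = s/√Sₓₓ = 13.08/√9122 = 0.13695.
df = n − 2 = 248.
t* = t_{0.025, 248} = 1.969576.
Margin = t* × SE = 1.969576 × 0.13695 = 0.26973.
CI: 0.968 ± 0.26973 → (0.698, 1.238).
With 95% confidence, each one-unit increase in outdoor temperature is associated with a change of between 0.698 and 1.238 kWh/day in electricity consumption.

(0.698, 1.238)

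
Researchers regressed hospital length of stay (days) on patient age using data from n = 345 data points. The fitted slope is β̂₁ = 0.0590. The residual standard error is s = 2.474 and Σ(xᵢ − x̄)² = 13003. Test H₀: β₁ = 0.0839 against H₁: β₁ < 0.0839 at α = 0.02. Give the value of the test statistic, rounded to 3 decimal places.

t = -1.148

SE(β̂₁) = s/√Sₓₓ = 2.474/√13003 = 0.0216959.
t = (0.0590 − 0.0839) / 0.0216959 = -1.148.
df = n − 2 = 343.
One-sided p ≈ 0.1259, which is ≥ 0.02, so fail to reject H₀.
The data do not give significant evidence that the true slope on patient age is below 0.0839 days per unit.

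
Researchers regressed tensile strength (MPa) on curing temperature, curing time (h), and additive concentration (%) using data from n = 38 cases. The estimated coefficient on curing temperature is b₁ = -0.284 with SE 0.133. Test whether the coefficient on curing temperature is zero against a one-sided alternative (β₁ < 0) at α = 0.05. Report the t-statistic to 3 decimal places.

H₀: β₁ = 0 vs H₁: β₁ < 0.
t = (b₁ − β₁⁰)/SE = -0.284 / 0.133 = -2.135.
df = n − k − 1 = 38 − 3 − 1 = 34.
One-sided p ≈ 0.0200, which is < 0.05, so reject H₀.
There is evidence that the true slope on curing temperature is negative, holding the other predictors fixed.

t = -2.135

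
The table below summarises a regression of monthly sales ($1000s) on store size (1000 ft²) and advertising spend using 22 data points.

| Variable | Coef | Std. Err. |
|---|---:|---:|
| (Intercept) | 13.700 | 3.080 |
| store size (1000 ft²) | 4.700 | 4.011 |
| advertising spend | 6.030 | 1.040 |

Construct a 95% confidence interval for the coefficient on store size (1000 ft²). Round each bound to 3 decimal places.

(-3.695, 13.095)

Read off: b = 4.700, SE = 4.011 for store size (1000 ft²).
df = n − k − 1 = 22 − 2 − 1 = 19.
t* = t_{0.025, 19} = 2.093024.
Margin = t* × SE = 2.093024 × 4.011 = 8.39512.
CI: 4.700 ± 8.39512 → (-3.695, 13.095).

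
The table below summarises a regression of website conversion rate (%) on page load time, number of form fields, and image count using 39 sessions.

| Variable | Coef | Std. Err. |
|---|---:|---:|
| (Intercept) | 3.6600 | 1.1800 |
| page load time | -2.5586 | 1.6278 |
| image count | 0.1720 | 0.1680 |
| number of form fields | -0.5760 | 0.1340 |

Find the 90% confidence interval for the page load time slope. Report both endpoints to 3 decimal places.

Read off: b = -2.5586, SE = 1.6278 for page load time.
df = n − k − 1 = 39 − 3 − 1 = 35.
t* = t_{0.05, 35} = 1.689572.
Margin = t* × SE = 1.689572 × 1.6278 = 2.75029.
CI: -2.5586 ± 2.75029 → (-5.309, 0.192).

(-5.309, 0.192)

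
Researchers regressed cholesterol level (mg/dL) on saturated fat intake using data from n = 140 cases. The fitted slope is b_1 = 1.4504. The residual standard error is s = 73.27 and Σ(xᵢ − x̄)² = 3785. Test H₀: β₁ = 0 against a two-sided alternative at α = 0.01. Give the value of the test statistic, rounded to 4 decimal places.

t = 1.2179

SE(b_1) = s/√Sₓₓ = 73.27/√3785 = 1.19095.
t = 1.4504 / 1.19095 = 1.2179.
df = n − 2 = 138.
Two-sided p ≈ 0.2254, which is ≥ 0.01, so fail to reject H₀.
The data do not give significant evidence of an association between saturated fat intake and cholesterol level.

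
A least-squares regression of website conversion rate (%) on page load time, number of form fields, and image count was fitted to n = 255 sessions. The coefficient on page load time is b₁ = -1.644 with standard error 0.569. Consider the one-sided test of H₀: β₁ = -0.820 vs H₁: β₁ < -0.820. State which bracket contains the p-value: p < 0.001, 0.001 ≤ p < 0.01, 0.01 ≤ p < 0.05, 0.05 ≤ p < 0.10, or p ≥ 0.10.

0.05 ≤ p < 0.10

t = (-1.644 − (-0.820)) / 0.569 = -1.448.
df = n − k − 1 = 255 − 3 − 1 = 251.
One-sided p = P(T_{251} < t) ≈ 0.0744.
So 0.05 ≤ p < 0.10.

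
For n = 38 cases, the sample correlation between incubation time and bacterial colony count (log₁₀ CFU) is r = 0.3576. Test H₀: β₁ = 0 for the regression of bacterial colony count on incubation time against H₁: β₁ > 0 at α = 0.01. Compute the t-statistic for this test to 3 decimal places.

t = 2.298

t = r·√(n − 2)/√(1 − r²) = 0.3576·√36/√0.872122 = 2.298.
df = n − 2 = 36.
One-sided p ≈ 0.0138, which is ≥ 0.01, so fail to reject H₀.
The data do not give significant evidence of a linear association between incubation time and bacterial colony count.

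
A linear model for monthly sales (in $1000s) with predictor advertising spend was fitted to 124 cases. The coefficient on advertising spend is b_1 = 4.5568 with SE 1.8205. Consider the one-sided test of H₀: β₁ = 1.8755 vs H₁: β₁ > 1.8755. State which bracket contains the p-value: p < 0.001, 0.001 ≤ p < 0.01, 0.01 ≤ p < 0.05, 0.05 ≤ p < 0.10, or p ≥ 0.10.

t = (4.5568 − 1.8755) / 1.8205 = 1.473.
df = n − 2 = 124 − 2 = 122.
One-sided p = P(T_{122} > t) ≈ 0.0717.
So 0.05 ≤ p < 0.10.

0.05 ≤ p < 0.10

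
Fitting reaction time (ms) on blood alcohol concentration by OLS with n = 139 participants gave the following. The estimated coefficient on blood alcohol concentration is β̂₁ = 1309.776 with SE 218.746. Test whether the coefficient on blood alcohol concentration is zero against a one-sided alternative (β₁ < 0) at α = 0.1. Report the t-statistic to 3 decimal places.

H₀: β₁ = 0 vs H₁: β₁ < 0.
t = (β̂₁ − β₁⁰)/SE = 1309.776 / 218.746 = 5.988.
df = n − 2 = 139 − 2 = 137.
One-sided p ≈ 1.0000, which is ≥ 0.1, so fail to reject H₀.
The data do not give significant evidence that the true slope on blood alcohol concentration is negative.

t = 5.988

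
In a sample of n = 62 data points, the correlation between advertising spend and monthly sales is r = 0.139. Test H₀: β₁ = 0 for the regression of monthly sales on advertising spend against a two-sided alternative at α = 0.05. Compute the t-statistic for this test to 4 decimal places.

t = 1.0872

t = r·√(n − 2)/√(1 − r²) = 0.139·√60/√0.980679 = 1.0872.
df = n − 2 = 60.
Two-sided p ≈ 0.2813, which is ≥ 0.05, so fail to reject H₀.
The data do not give significant evidence of a linear association between advertising spend and monthly sales.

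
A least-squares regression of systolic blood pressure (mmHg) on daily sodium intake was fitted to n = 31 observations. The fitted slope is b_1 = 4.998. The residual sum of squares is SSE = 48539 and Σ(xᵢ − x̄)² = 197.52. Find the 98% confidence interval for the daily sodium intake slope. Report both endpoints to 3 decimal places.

MSE = SSE/(n − 2) = 48539/29 = 1673.76.
SE(b_1) = √(MSE/Sₓₓ) = √(1673.76/197.52) = 2.91099.
df = n − 2 = 29.
t* = t_{0.01, 29} = 2.462021.
Margin = t* × SE = 2.462021 × 2.91099 = 7.16692.
CI: 4.998 ± 7.16692 → (-2.169, 12.165).
With 98% confidence, each one-unit increase in daily sodium intake is associated with a change of between -2.169 and 12.165 mmHg in systolic blood pressure.

(-2.169, 12.165)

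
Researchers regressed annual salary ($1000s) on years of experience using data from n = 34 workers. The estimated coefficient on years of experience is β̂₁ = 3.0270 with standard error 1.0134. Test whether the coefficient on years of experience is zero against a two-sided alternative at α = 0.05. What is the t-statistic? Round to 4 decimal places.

H₀: β₁ = 0 vs H₁: β₁ ≠ 0.
t = (β̂₁ − β₁⁰)/SE = 3.0270 / 1.0134 = 2.9870.
df = n − 2 = 34 − 2 = 32.
Two-sided p ≈ 0.0054, which is < 0.05, so reject H₀.
There is evidence that years of experience is associated with annual salary.

t = 2.9870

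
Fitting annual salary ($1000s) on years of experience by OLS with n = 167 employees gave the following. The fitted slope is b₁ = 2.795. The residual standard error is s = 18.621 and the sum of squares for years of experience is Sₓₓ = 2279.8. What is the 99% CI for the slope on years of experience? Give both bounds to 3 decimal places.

SE(b₁) = s/√Sₓₓ = 18.621/√2279.8 = 0.389991.
df = n − 2 = 165.
t* = t_{0.005, 165} = 2.605954.
Margin = t* × SE = 2.605954 × 0.389991 = 1.01630.
CI: 2.795 ± 1.01630 → (1.779, 3.811).
With 99% confidence, each one-unit increase in years of experience is associated with a change of between 1.779 and 3.811 $1000s in annual salary.

(1.779, 3.811)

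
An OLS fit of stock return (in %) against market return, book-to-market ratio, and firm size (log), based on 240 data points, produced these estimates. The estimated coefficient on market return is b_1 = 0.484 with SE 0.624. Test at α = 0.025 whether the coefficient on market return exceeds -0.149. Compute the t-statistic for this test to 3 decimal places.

H₀: β₁ = -0.149 vs H₁: β₁ > -0.149.
t = (b_1 − β₁⁰)/SE = (0.484 − (-0.149)) / 0.624 = 1.014.
df = n − k − 1 = 240 − 3 − 1 = 236.
One-sided p ≈ 0.1557, which is ≥ 0.025, so fail to reject H₀.
The data do not give significant evidence that the true slope on market return exceeds -0.149 % per unit, holding the other predictors fixed.

t = 1.014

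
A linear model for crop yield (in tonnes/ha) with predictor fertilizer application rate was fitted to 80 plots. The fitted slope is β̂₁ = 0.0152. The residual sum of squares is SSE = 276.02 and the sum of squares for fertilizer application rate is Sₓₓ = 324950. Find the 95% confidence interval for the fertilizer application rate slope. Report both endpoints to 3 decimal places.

MSE = SSE/(n − 2) = 276.02/78 = 3.53872.
SE(β̂₁) = √(MSE/Sₓₓ) = √(3.53872/324950) = 0.00330001.
df = n − 2 = 78.
t* = t_{0.025, 78} = 1.990847.
Margin = t* × SE = 1.990847 × 0.00330001 = 0.00657.
CI: 0.0152 ± 0.00657 → (0.009, 0.022).
With 95% confidence, each one-unit increase in fertilizer application rate is associated with a change of between 0.009 and 0.022 tonnes/ha in crop yield.

(0.009, 0.022)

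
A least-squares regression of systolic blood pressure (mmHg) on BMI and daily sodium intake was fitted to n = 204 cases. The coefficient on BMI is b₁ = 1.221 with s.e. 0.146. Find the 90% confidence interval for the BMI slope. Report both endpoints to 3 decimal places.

(0.980, 1.462)

df = n − k − 1 = 204 − 2 − 1 = 201.
t* = t_{0.05, 201} = 1.65247.
Margin = t* × SE = 1.65247 × 0.146 = 0.24126.
CI: 1.221 ± 0.24126 → (0.980, 1.462).
With 90% confidence, each one-unit increase in BMI is associated with a change of between 0.980 and 1.462 mmHg in systolic blood pressure, holding the other predictors fixed.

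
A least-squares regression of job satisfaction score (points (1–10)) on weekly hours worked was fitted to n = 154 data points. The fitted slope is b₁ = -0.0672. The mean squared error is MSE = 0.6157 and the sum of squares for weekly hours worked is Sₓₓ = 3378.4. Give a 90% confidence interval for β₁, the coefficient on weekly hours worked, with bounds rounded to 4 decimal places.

(-0.0895, -0.0449)

SE(b₁) = √(MSE/Sₓₓ) = √(0.6157/3378.4) = 0.0134999.
df = n − 2 = 152.
t* = t_{0.05, 152} = 1.65494.
Margin = t* × SE = 1.65494 × 0.0134999 = 0.022341.
CI: -0.0672 ± 0.022341 → (-0.0895, -0.0449).
With 90% confidence, each one-unit increase in weekly hours worked is associated with a change of between -0.0895 and -0.0449 points (1–10) in job satisfaction score.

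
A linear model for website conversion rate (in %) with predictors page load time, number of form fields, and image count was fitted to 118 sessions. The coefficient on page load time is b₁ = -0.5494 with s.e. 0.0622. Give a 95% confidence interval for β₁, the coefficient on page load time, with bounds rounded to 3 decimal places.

(-0.673, -0.426)

df = n − k − 1 = 118 − 3 − 1 = 114.
t* = t_{0.025, 114} = 1.980992.
Margin = t* × SE = 1.980992 × 0.0622 = 0.12322.
CI: -0.5494 ± 0.12322 → (-0.673, -0.426).
With 95% confidence, each one-unit increase in page load time is associated with a change of between -0.673 and -0.426 % in website conversion rate, holding the other predictors fixed.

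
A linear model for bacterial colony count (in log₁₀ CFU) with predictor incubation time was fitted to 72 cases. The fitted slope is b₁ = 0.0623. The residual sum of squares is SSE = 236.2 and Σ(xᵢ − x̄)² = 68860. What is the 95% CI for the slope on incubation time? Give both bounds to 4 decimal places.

(0.0483, 0.0763)

MSE = SSE/(n − 2) = 236.2/70 = 3.37429.
SE(b₁) = √(MSE/Sₓₓ) = √(3.37429/68860) = 0.00700015.
df = n − 2 = 70.
t* = t_{0.025, 70} = 1.994437.
Margin = t* × SE = 1.994437 × 0.00700015 = 0.013961.
CI: 0.0623 ± 0.013961 → (0.0483, 0.0763).
With 95% confidence, each one-unit increase in incubation time is associated with a change of between 0.0483 and 0.0763 log₁₀ CFU in bacterial colony count.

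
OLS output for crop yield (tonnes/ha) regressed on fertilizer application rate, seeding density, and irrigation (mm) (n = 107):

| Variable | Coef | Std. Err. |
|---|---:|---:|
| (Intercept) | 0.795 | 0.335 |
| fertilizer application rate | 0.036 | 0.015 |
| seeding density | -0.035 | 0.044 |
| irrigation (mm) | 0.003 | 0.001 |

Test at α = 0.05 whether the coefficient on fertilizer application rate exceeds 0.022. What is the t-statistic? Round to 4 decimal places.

t = 0.9333

Read off: b = 0.036, SE = 0.015 for fertilizer application rate.
H₀: β₁ = 0.022 vs H₁: β₁ > 0.022.
t = (0.036 − 0.022) / 0.015 = 0.9333.
df = n − k − 1 = 107 − 3 − 1 = 103.
One-sided p ≈ 0.1764, which is ≥ 0.05, so fail to reject H₀.
The data do not give significant evidence that the true slope on fertilizer application rate exceeds 0.022 tonnes/ha per unit, holding the other predictors fixed.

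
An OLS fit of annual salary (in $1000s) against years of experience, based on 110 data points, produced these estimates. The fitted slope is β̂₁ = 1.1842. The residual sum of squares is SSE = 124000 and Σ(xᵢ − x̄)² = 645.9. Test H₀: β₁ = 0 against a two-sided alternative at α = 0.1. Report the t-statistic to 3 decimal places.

t = 0.888

MSE = SSE/(n − 2) = 124000/108 = 1148.15.
SE(β̂₁) = √(MSE/Sₓₓ) = √(1148.15/645.9) = 1.33326.
t = 1.1842 / 1.33326 = 0.888.
df = n − 2 = 108.
Two-sided p ≈ 0.3764, which is ≥ 0.1, so fail to reject H₀.
The data do not give significant evidence of an association between years of experience and annual salary.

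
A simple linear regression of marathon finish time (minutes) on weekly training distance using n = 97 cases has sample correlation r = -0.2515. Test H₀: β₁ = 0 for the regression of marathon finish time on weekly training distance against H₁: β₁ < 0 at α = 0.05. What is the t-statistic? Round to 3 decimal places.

t = r·√(n − 2)/√(1 − r²) = -0.2515·√95/√0.936748 = -2.533.
df = n − 2 = 95.
One-sided p ≈ 0.0065, which is < 0.05, so reject H₀.
There is evidence of a linear association between weekly training distance and marathon finish time.

t = -2.533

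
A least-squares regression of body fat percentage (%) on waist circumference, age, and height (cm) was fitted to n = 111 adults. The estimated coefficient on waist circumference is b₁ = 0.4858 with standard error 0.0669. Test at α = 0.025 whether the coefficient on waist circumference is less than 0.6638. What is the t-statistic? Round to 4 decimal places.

H₀: β₁ = 0.6638 vs H₁: β₁ < 0.6638.
t = (b₁ − β₁⁰)/SE = (0.4858 − 0.6638) / 0.0669 = -2.6607.
df = n − k − 1 = 111 − 3 − 1 = 107.
One-sided p ≈ 0.0045, which is < 0.025, so reject H₀.
There is evidence that the true slope on waist circumference is below 0.6638 % per unit, holding the other predictors fixed.

t = -2.6607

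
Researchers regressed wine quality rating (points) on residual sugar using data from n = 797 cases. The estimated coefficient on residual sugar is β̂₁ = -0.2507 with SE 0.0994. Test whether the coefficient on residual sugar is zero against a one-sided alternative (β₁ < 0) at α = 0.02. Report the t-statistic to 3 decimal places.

t = -2.522

H₀: β₁ = 0 vs H₁: β₁ < 0.
t = (β̂₁ − β₁⁰)/SE = -0.2507 / 0.0994 = -2.522.
df = n − 2 = 797 − 2 = 795.
One-sided p ≈ 0.0059, which is < 0.02, so reject H₀.
There is evidence that the true slope on residual sugar is negative.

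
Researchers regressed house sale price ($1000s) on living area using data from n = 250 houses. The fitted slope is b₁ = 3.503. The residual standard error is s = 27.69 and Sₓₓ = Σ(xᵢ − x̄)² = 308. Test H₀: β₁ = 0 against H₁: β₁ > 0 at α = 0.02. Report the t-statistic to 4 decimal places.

SE(b₁) = s/√Sₓₓ = 27.69/√308 = 1.57778.
t = 3.503 / 1.57778 = 2.2202.
df = n − 2 = 248.
One-sided p ≈ 0.0137, which is < 0.02, so reject H₀.
There is evidence that the true slope on living area is positive.

t = 2.2202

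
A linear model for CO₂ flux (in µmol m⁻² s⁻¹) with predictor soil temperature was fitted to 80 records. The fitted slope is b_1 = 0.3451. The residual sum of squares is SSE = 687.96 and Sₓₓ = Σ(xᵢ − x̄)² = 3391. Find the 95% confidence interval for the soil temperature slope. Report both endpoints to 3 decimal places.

(0.244, 0.447)

MSE = SSE/(n − 2) = 687.96/78 = 8.82.
SE(b_1) = √(MSE/Sₓₓ) = √(8.82/3391) = 0.051.
df = n − 2 = 78.
t* = t_{0.025, 78} = 1.990847.
Margin = t* × SE = 1.990847 × 0.051 = 0.10153.
CI: 0.3451 ± 0.10153 → (0.244, 0.447).
With 95% confidence, each one-unit increase in soil temperature is associated with a change of between 0.244 and 0.447 µmol m⁻² s⁻¹ in CO₂ flux.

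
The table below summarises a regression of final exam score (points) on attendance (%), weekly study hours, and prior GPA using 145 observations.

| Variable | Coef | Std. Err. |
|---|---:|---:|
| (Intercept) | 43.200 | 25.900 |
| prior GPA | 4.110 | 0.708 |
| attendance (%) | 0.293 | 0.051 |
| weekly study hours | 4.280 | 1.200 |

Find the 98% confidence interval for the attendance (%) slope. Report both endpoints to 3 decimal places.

(0.173, 0.413)

Read off: b = 0.293, SE = 0.051 for attendance (%).
df = n − k − 1 = 145 − 3 − 1 = 141.
t* = t_{0.01, 141} = 2.353085.
Margin = t* × SE = 2.353085 × 0.051 = 0.12001.
CI: 0.293 ± 0.12001 → (0.173, 0.413).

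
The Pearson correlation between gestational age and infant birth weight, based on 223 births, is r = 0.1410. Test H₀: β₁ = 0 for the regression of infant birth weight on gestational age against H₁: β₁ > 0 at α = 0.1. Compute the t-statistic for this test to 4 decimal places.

t = 2.1173

t = r·√(n − 2)/√(1 − r²) = 0.1410·√221/√0.980119 = 2.1173.
df = n − 2 = 221.
One-sided p ≈ 0.0177, which is < 0.1, so reject H₀.
There is evidence of a linear association between gestational age and infant birth weight.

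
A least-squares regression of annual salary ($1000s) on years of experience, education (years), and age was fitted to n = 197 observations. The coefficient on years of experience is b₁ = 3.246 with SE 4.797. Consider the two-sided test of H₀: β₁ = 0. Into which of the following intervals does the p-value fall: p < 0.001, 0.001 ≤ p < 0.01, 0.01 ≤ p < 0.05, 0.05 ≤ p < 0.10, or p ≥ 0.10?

t = 3.246 / 4.797 = 0.677.
df = n − k − 1 = 197 − 3 − 1 = 193.
Two-sided p = 2·P(T_{193} > |t|) ≈ 0.4994.
So p ≥ 0.10.

p ≥ 0.10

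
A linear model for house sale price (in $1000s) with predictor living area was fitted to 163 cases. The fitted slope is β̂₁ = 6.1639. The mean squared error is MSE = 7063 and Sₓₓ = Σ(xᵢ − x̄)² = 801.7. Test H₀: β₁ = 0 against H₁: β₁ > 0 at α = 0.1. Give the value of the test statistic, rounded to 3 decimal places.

SE(β̂₁) = √(MSE/Sₓₓ) = √(7063/801.7) = 2.96817.
t = 6.1639 / 2.96817 = 2.077.
df = n − 2 = 161.
One-sided p ≈ 0.0197, which is < 0.1, so reject H₀.
There is evidence that the true slope on living area is positive.

t = 2.077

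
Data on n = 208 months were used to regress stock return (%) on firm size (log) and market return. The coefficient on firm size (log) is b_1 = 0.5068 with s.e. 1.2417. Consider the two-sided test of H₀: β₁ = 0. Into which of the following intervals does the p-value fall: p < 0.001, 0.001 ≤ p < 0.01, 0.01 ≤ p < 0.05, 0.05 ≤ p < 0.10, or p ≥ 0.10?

t = 0.5068 / 1.2417 = 0.408.
df = n − k − 1 = 208 − 2 − 1 = 205.
Two-sided p = 2·P(T_{205} > |t|) ≈ 0.6836.
So p ≥ 0.10.

p ≥ 0.10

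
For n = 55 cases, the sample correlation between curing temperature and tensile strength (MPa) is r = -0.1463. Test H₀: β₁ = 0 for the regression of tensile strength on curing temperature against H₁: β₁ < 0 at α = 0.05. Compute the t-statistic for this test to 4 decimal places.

t = r·√(n − 2)/√(1 − r²) = -0.1463·√53/√0.978596 = -1.0767.
df = n − 2 = 53.
One-sided p ≈ 0.1433, which is ≥ 0.05, so fail to reject H₀.
The data do not give significant evidence of a linear association between curing temperature and tensile strength.

t = -1.0767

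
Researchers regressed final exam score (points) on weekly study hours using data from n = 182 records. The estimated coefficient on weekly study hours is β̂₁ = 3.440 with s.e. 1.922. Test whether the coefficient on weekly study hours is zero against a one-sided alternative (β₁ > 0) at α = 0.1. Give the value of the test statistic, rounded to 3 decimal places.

H₀: β₁ = 0 vs H₁: β₁ > 0.
t = (β̂₁ − β₁⁰)/SE = 3.440 / 1.922 = 1.790.
df = n − 2 = 182 − 2 = 180.
One-sided p ≈ 0.0376, which is < 0.1, so reject H₀.
There is evidence that the true slope on weekly study hours is positive.

t = 1.790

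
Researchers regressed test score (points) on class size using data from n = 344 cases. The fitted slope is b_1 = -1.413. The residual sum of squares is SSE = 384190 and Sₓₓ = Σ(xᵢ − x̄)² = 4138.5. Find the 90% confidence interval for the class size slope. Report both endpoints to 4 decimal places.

(-2.2723, -0.5537)

MSE = SSE/(n − 2) = 384190/342 = 1123.36.
SE(b_1) = √(MSE/Sₓₓ) = √(1123.36/4138.5) = 0.521001.
df = n − 2 = 342.
t* = t_{0.05, 342} = 1.649321.
Margin = t* × SE = 1.649321 × 0.521001 = 0.859298.
CI: -1.413 ± 0.859298 → (-2.2723, -0.5537).
With 90% confidence, each one-unit increase in class size is associated with a change of between -2.2723 and -0.5537 points in test score.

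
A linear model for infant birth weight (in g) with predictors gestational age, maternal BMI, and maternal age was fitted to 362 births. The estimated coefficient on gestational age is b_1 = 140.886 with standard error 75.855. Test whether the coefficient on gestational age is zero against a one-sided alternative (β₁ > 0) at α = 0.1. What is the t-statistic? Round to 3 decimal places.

t = 1.857

H₀: β₁ = 0 vs H₁: β₁ > 0.
t = (b_1 − β₁⁰)/SE = 140.886 / 75.855 = 1.857.
df = n − k − 1 = 362 − 3 − 1 = 358.
One-sided p ≈ 0.0320, which is < 0.1, so reject H₀.
There is evidence that the true slope on gestational age is positive, holding the other predictors fixed.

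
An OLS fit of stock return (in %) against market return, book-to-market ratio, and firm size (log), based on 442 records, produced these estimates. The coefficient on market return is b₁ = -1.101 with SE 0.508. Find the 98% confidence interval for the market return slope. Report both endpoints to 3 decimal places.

df = n − k − 1 = 442 − 3 − 1 = 438.
t* = t_{0.01, 438} = 2.334892.
Margin = t* × SE = 2.334892 × 0.508 = 1.18612.
CI: -1.101 ± 1.18612 → (-2.287, 0.085).
With 98% confidence, each one-unit increase in market return is associated with a change of between -2.287 and 0.085 % in stock return, holding the other predictors fixed.

(-2.287, 0.085)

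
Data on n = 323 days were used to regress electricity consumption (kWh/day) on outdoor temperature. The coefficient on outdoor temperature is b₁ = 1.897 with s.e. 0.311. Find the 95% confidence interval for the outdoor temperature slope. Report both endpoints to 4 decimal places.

df = n − 2 = 323 − 2 = 321.
t* = t_{0.025, 321} = 1.967382.
Margin = t* × SE = 1.967382 × 0.311 = 0.611856.
CI: 1.897 ± 0.611856 → (1.2851, 2.5089).
With 95% confidence, each one-unit increase in outdoor temperature is associated with a change of between 1.2851 and 2.5089 kWh/day in electricity consumption.

(1.2851, 2.5089)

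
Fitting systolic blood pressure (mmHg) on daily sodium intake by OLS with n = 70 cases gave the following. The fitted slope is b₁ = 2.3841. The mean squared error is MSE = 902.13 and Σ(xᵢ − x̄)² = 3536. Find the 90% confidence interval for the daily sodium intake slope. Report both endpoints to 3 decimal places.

SE(b₁) = √(MSE/Sₓₓ) = √(902.13/3536) = 0.505101.
df = n − 2 = 68.
t* = t_{0.05, 68} = 1.667572.
Margin = t* × SE = 1.667572 × 0.505101 = 0.84229.
CI: 2.3841 ± 0.84229 → (1.542, 3.226).
With 90% confidence, each one-unit increase in daily sodium intake is associated with a change of between 1.542 and 3.226 mmHg in systolic blood pressure.

(1.542, 3.226)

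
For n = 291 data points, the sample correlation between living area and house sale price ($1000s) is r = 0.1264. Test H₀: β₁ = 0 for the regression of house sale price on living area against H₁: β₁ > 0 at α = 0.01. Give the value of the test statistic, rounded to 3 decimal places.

t = 2.166

t = r·√(n − 2)/√(1 − r²) = 0.1264·√289/√0.984023 = 2.166.
df = n − 2 = 289.
One-sided p ≈ 0.0156, which is ≥ 0.01, so fail to reject H₀.
The data do not give significant evidence of a linear association between living area and house sale price.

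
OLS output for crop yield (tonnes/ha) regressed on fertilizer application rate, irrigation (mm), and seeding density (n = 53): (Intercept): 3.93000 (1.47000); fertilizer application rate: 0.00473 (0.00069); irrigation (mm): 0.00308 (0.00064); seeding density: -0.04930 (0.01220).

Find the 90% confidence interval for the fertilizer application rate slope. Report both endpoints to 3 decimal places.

Read off: b = 0.00473, SE = 0.00069 for fertilizer application rate.
df = n − k − 1 = 53 − 3 − 1 = 49.
t* = t_{0.05, 49} = 1.676551.
Margin = t* × SE = 1.676551 × 0.00069 = 0.00116.
CI: 0.00473 ± 0.00116 → (0.004, 0.006).

(0.004, 0.006)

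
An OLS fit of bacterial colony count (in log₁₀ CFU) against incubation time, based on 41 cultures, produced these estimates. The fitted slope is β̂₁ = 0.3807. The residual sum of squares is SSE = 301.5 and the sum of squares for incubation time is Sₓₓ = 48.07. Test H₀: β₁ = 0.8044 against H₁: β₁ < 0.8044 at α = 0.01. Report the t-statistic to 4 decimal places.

MSE = SSE/(n − 2) = 301.5/39 = 7.73077.
SE(β̂₁) = √(MSE/Sₓₓ) = √(7.73077/48.07) = 0.401028.
t = (0.3807 − 0.8044) / 0.401028 = -1.0565.
df = n − 2 = 39.
One-sided p ≈ 0.1486, which is ≥ 0.01, so fail to reject H₀.
The data do not give significant evidence that the true slope on incubation time is below 0.8044 log₁₀ CFU per unit.

t = -1.0565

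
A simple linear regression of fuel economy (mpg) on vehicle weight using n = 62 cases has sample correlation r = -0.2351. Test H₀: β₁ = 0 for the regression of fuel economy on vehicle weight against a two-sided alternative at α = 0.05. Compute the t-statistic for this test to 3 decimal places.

t = -1.874

t = r·√(n − 2)/√(1 − r²) = -0.2351·√60/√0.944728 = -1.874.
df = n − 2 = 60.
Two-sided p ≈ 0.0659, which is ≥ 0.05, so fail to reject H₀.
The data do not give significant evidence of a linear association between vehicle weight and fuel economy.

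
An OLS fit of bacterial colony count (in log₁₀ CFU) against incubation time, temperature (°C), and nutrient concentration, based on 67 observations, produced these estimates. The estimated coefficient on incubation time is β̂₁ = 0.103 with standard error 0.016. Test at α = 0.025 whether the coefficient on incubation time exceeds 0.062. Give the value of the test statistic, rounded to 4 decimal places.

H₀: β₁ = 0.062 vs H₁: β₁ > 0.062.
t = (β̂₁ − β₁⁰)/SE = (0.103 − 0.062) / 0.016 = 2.5625.
df = n − k − 1 = 67 − 3 − 1 = 63.
One-sided p ≈ 0.0064, which is < 0.025, so reject H₀.
There is evidence that the true slope on incubation time exceeds 0.062 log₁₀ CFU per unit, holding the other predictors fixed.

t = 2.5625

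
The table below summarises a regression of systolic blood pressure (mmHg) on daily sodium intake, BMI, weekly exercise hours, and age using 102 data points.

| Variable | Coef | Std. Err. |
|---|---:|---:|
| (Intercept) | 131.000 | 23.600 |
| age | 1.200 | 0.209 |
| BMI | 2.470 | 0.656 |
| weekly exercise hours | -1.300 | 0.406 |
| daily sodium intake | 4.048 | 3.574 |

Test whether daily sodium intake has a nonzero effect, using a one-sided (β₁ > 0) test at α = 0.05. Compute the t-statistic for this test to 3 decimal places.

t = 1.133

Read off: b = 4.048, SE = 3.574 for daily sodium intake.
H₀: β₁ = 0 vs H₁: β₁ > 0.
t = 4.048 / 3.574 = 1.133.
df = n − k − 1 = 102 − 4 − 1 = 97.
One-sided p ≈ 0.1301, which is ≥ 0.05, so fail to reject H₀.
The data do not give significant evidence that the true slope on daily sodium intake is positive, holding the other predictors fixed.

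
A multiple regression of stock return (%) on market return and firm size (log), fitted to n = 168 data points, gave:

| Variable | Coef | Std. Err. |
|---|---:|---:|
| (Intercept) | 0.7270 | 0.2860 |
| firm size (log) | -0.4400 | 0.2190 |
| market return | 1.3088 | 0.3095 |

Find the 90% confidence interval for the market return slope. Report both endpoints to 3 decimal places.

Read off: b = 1.3088, SE = 0.3095 for market return.
df = n − k − 1 = 168 − 2 − 1 = 165.
t* = t_{0.05, 165} = 1.654141.
Margin = t* × SE = 1.654141 × 0.3095 = 0.51196.
CI: 1.3088 ± 0.51196 → (0.797, 1.821).

(0.797, 1.821)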